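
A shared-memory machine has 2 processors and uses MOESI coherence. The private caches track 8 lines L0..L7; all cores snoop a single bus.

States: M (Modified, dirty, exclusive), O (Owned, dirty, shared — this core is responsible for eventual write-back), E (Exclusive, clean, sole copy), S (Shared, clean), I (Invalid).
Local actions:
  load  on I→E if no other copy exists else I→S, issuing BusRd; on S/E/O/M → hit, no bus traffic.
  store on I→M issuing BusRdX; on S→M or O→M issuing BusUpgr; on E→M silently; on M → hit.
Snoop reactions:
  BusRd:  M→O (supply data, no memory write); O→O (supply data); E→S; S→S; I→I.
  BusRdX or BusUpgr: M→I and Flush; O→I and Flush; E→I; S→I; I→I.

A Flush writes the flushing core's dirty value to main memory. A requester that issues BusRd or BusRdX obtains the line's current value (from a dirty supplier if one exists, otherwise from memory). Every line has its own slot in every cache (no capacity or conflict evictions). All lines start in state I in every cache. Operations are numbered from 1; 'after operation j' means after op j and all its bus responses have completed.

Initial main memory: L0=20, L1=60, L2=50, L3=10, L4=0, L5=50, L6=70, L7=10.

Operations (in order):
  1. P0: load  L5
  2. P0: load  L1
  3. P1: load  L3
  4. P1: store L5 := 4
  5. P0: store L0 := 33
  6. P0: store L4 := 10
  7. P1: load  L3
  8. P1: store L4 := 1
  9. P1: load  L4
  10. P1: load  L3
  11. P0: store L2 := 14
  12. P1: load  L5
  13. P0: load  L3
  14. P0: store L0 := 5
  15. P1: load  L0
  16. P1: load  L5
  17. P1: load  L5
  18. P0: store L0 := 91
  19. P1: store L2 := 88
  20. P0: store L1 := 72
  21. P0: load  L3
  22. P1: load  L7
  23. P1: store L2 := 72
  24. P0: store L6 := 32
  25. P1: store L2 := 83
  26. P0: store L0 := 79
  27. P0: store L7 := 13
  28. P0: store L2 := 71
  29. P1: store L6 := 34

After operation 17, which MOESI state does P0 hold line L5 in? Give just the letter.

state = I

  op1 P0: load  L5 → E/I on L5; bus BusRd; mem=50
  op2 P0: load  L1 → E/I on L1; bus BusRd; mem=60
  op3 P1: load  L3 → I/E on L3; bus BusRd; mem=10
  op4 P1: store L5 := 4 → I/M on L5; bus BusRdX; mem=50
  op5 P0: store L0 := 33 → M/I on L0; bus BusRdX; mem=20
  op6 P0: store L4 := 10 → M/I on L4; bus BusRdX; mem=0
  op7 P1: load  L3 → I/E on L3; bus (none); mem=10
  op8 P1: store L4 := 1 → I/M on L4; bus BusRdX Flush; mem=10
  op9 P1: load  L4 → I/M on L4; bus (none); mem=10
  op10 P1: load  L3 → I/E on L3; bus (none); mem=10
  op11 P0: store L2 := 14 → M/I on L2; bus BusRdX; mem=50
  op12 P1: load  L5 → I/M on L5; bus (none); mem=50
  op13 P0: load  L3 → S/S on L3; bus BusRd; mem=10
  op14 P0: store L0 := 5 → M/I on L0; bus (none); mem=20
  op15 P1: load  L0 → O/S on L0; bus BusRd; mem=20
  op16 P1: load  L5 → I/M on L5; bus (none); mem=50
  op17 P1: load  L5 → I/M on L5; bus (none); mem=50
  op18 P0: store L0 := 91 → M/I on L0; bus BusUpgr; mem=20
  op19 P1: store L2 := 88 → I/M on L2; bus BusRdX Flush; mem=14
  op20 P0: store L1 := 72 → M/I on L1; bus (none); mem=60
  op21 P0: load  L3 → S/S on L3; bus (none); mem=10
  op22 P1: load  L7 → I/E on L7; bus BusRd; mem=10
  op23 P1: store L2 := 72 → I/M on L2; bus (none); mem=14
  op24 P0: store L6 := 32 → M/I on L6; bus BusRdX; mem=70
  op25 P1: store L2 := 83 → I/M on L2; bus (none); mem=14
  op26 P0: store L0 := 79 → M/I on L0; bus (none); mem=20
  op27 P0: store L7 := 13 → M/I on L7; bus BusRdX; mem=10
  op28 P0: store L2 := 71 → M/I on L2; bus BusRdX Flush; mem=83
  op29 P1: store L6 := 34 → I/M on L6; bus BusRdX Flush; mem=32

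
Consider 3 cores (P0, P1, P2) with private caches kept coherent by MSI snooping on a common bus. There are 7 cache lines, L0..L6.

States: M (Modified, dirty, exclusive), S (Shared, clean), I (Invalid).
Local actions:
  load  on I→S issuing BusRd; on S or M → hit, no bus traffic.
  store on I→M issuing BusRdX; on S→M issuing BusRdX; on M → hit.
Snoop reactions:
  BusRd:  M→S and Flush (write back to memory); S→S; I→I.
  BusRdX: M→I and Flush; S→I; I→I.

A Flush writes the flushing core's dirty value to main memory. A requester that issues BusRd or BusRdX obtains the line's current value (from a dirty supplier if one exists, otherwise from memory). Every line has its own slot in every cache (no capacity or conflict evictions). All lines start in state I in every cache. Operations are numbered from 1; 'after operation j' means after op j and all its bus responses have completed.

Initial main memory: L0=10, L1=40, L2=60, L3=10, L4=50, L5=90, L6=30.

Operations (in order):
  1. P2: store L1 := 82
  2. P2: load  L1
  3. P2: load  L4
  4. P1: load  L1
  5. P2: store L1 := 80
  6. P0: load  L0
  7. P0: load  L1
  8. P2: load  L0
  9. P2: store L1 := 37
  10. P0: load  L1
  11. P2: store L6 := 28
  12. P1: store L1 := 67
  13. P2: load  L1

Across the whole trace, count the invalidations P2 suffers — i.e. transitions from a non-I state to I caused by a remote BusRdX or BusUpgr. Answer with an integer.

invalidations = 1

[1] P2: store L1 := 82 | P0:I, P1:I, P2:M(82) | bus: BusRdX
[2] P2: load  L1 | P0:I, P1:I, P2:M(82) | bus: none
[3] P2: load  L4 | P0:I, P1:I, P2:S(50) | bus: BusRd
[4] P1: load  L1 | P0:I, P1:S(82), P2:S(82) | bus: BusRd,Flush
[5] P2: store L1 := 80 | P0:I, P1:I, P2:M(80) | bus: BusRdX
[6] P0: load  L0 | P0:S(10), P1:I, P2:I | bus: BusRd
[7] P0: load  L1 | P0:S(80), P1:I, P2:S(80) | bus: BusRd,Flush
[8] P2: load  L0 | P0:S(10), P1:I, P2:S(10) | bus: BusRd
[9] P2: store L1 := 37 | P0:I, P1:I, P2:M(37) | bus: BusRdX
[10] P0: load  L1 | P0:S(37), P1:I, P2:S(37) | bus: BusRd,Flush
[11] P2: store L6 := 28 | P0:I, P1:I, P2:M(28) | bus: BusRdX
[12] P1: store L1 := 67 | P0:I, P1:M(67), P2:I | bus: BusRdX
[13] P2: load  L1 | P0:I, P1:S(67), P2:S(67) | bus: BusRd,Flush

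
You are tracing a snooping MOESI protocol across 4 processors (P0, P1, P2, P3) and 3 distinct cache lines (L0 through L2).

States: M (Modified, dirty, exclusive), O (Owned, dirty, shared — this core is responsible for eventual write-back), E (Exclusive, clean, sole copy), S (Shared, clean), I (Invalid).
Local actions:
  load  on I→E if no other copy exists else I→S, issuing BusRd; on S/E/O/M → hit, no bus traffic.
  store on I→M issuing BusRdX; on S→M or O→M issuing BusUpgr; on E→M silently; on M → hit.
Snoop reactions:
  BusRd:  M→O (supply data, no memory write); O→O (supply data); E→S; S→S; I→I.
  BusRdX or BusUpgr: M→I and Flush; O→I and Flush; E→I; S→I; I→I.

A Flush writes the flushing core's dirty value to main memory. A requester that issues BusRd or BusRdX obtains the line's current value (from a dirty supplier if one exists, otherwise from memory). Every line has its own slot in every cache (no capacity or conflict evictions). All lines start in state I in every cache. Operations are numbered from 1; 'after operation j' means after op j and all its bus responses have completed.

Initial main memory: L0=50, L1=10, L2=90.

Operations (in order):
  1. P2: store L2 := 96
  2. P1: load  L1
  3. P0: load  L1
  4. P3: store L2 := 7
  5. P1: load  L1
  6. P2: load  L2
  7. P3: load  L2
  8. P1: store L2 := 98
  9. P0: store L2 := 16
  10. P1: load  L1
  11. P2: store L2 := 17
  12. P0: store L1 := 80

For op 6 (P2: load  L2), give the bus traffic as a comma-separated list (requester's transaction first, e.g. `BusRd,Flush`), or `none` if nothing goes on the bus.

[1] P2: store L2 := 96 | P0:I, P1:I, P2:M(96), P3:I | bus: BusRdX
[2] P1: load  L1 | P0:I, P1:E(10), P2:I, P3:I | bus: BusRd
[3] P0: load  L1 | P0:S(10), P1:S(10), P2:I, P3:I | bus: BusRd
[4] P3: store L2 := 7 | P0:I, P1:I, P2:I, P3:M(7) | bus: BusRdX,Flush
[5] P1: load  L1 | P0:S(10), P1:S(10), P2:I, P3:I | bus: none
[6] P2: load  L2 | P0:I, P1:I, P2:S(7), P3:O(7) | bus: BusRd
[7] P3: load  L2 | P0:I, P1:I, P2:S(7), P3:O(7) | bus: none
[8] P1: store L2 := 98 | P0:I, P1:M(98), P2:I, P3:I | bus: BusRdX,Flush
[9] P0: store L2 := 16 | P0:M(16), P1:I, P2:I, P3:I | bus: BusRdX,Flush
[10] P1: load  L1 | P0:S(10), P1:S(10), P2:I, P3:I | bus: none
[11] P2: store L2 := 17 | P0:I, P1:I, P2:M(17), P3:I | bus: BusRdX,Flush
[12] P0: store L1 := 80 | P0:M(80), P1:I, P2:I, P3:I | bus: BusUpgr

bus = BusRd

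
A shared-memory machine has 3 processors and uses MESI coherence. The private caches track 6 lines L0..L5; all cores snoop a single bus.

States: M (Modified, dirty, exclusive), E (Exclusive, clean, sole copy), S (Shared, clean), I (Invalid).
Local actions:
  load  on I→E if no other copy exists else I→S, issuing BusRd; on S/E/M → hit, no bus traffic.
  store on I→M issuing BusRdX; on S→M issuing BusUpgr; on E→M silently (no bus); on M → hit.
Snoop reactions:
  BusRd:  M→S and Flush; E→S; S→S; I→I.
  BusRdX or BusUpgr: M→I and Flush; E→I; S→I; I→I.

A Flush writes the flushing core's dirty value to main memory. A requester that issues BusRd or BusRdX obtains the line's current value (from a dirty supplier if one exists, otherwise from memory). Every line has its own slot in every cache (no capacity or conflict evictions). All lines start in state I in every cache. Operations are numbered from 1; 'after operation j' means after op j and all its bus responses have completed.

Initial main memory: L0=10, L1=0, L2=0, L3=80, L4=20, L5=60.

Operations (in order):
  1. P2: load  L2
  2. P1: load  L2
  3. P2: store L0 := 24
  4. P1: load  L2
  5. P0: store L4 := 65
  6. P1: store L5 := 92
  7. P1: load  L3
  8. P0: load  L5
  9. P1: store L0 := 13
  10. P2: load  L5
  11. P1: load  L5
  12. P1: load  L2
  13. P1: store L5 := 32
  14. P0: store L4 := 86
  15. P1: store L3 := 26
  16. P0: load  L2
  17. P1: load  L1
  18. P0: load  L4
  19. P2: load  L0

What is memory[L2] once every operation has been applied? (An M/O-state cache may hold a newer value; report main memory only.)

memory[L2] = 0

step 1: P2: load  L2  ⟶  IIE  (L2)  txn=BusRd  M[L2]=0
step 2: P1: load  L2  ⟶  ISS  (L2)  txn=BusRd  M[L2]=0
step 3: P2: store L0 := 24  ⟶  IIM  (L0)  txn=BusRdX  M[L0]=10
step 4: P1: load  L2  ⟶  ISS  (L2)  txn=∅  M[L2]=0
step 5: P0: store L4 := 65  ⟶  MII  (L4)  txn=BusRdX  M[L4]=20
step 6: P1: store L5 := 92  ⟶  IMI  (L5)  txn=BusRdX  M[L5]=60
step 7: P1: load  L3  ⟶  IEI  (L3)  txn=BusRd  M[L3]=80
step 8: P0: load  L5  ⟶  SSI  (L5)  txn=BusRd+Flush  M[L5]=92
step 9: P1: store L0 := 13  ⟶  IMI  (L0)  txn=BusRdX+Flush  M[L0]=24
step 10: P2: load  L5  ⟶  SSS  (L5)  txn=BusRd  M[L5]=92
step 11: P1: load  L5  ⟶  SSS  (L5)  txn=∅  M[L5]=92
step 12: P1: load  L2  ⟶  ISS  (L2)  txn=∅  M[L2]=0
step 13: P1: store L5 := 32  ⟶  IMI  (L5)  txn=BusUpgr  M[L5]=92
step 14: P0: store L4 := 86  ⟶  MII  (L4)  txn=∅  M[L4]=20
step 15: P1: store L3 := 26  ⟶  IMI  (L3)  txn=∅  M[L3]=80
step 16: P0: load  L2  ⟶  SSS  (L2)  txn=BusRd  M[L2]=0
step 17: P1: load  L1  ⟶  IEI  (L1)  txn=BusRd  M[L1]=0
step 18: P0: load  L4  ⟶  MII  (L4)  txn=∅  M[L4]=20
step 19: P2: load  L0  ⟶  ISS  (L0)  txn=BusRd+Flush  M[L0]=13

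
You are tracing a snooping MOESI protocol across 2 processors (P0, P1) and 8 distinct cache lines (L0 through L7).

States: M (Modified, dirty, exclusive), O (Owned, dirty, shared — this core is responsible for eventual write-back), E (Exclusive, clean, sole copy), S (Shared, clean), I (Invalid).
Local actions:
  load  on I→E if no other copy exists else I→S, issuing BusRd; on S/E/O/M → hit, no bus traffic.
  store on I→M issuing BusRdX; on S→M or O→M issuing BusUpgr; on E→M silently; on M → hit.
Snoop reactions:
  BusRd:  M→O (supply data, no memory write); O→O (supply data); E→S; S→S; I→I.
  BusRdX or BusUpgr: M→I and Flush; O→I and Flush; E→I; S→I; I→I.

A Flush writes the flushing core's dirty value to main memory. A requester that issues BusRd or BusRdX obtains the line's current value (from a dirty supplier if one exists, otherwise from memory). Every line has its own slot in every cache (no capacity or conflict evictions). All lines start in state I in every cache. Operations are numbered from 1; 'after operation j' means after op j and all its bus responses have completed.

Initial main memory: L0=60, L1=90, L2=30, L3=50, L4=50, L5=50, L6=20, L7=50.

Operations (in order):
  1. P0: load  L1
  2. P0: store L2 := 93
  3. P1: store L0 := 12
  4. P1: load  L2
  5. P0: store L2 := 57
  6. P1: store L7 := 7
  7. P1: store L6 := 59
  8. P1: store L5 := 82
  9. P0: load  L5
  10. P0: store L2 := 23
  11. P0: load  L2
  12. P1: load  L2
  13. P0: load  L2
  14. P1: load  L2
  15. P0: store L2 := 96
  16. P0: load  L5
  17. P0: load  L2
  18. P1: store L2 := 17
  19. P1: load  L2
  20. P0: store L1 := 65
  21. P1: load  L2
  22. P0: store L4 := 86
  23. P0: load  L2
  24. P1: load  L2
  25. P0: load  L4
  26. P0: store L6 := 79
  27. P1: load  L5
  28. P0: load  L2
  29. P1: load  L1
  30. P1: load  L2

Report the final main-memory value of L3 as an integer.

memory[L3] = 50

1. P0: load  L1  bus=[BusRd]  L1: P0=E P1=I  mem[L1]=90
2. P0: store L2 := 93  bus=[BusRdX]  L2: P0=M P1=I  mem[L2]=30
3. P1: store L0 := 12  bus=[BusRdX]  L0: P0=I P1=M  mem[L0]=60
4. P1: load  L2  bus=[BusRd]  L2: P0=O P1=S  mem[L2]=30
5. P0: store L2 := 57  bus=[BusUpgr]  L2: P0=M P1=I  mem[L2]=30
6. P1: store L7 := 7  bus=[BusRdX]  L7: P0=I P1=M  mem[L7]=50
7. P1: store L6 := 59  bus=[BusRdX]  L6: P0=I P1=M  mem[L6]=20
8. P1: store L5 := 82  bus=[BusRdX]  L5: P0=I P1=M  mem[L5]=50
9. P0: load  L5  bus=[BusRd]  L5: P0=S P1=O  mem[L5]=50
10. P0: store L2 := 23  bus=[-]  L2: P0=M P1=I  mem[L2]=30
11. P0: load  L2  bus=[-]  L2: P0=M P1=I  mem[L2]=30
12. P1: load  L2  bus=[BusRd]  L2: P0=O P1=S  mem[L2]=30
13. P0: load  L2  bus=[-]  L2: P0=O P1=S  mem[L2]=30
14. P1: load  L2  bus=[-]  L2: P0=O P1=S  mem[L2]=30
15. P0: store L2 := 96  bus=[BusUpgr]  L2: P0=M P1=I  mem[L2]=30
16. P0: load  L5  bus=[-]  L5: P0=S P1=O  mem[L5]=50
17. P0: load  L2  bus=[-]  L2: P0=M P1=I  mem[L2]=30
18. P1: store L2 := 17  bus=[BusRdX,Flush]  L2: P0=I P1=M  mem[L2]=96
19. P1: load  L2  bus=[-]  L2: P0=I P1=M  mem[L2]=96
20. P0: store L1 := 65  bus=[-]  L1: P0=M P1=I  mem[L1]=90
21. P1: load  L2  bus=[-]  L2: P0=I P1=M  mem[L2]=96
22. P0: store L4 := 86  bus=[BusRdX]  L4: P0=M P1=I  mem[L4]=50
23. P0: load  L2  bus=[BusRd]  L2: P0=S P1=O  mem[L2]=96
24. P1: load  L2  bus=[-]  L2: P0=S P1=O  mem[L2]=96
25. P0: load  L4  bus=[-]  L4: P0=M P1=I  mem[L4]=50
26. P0: store L6 := 79  bus=[BusRdX,Flush]  L6: P0=M P1=I  mem[L6]=59
27. P1: load  L5  bus=[-]  L5: P0=S P1=O  mem[L5]=50
28. P0: load  L2  bus=[-]  L2: P0=S P1=O  mem[L2]=96
29. P1: load  L1  bus=[BusRd]  L1: P0=O P1=S  mem[L1]=90
30. P1: load  L2  bus=[-]  L2: P0=S P1=O  mem[L2]=96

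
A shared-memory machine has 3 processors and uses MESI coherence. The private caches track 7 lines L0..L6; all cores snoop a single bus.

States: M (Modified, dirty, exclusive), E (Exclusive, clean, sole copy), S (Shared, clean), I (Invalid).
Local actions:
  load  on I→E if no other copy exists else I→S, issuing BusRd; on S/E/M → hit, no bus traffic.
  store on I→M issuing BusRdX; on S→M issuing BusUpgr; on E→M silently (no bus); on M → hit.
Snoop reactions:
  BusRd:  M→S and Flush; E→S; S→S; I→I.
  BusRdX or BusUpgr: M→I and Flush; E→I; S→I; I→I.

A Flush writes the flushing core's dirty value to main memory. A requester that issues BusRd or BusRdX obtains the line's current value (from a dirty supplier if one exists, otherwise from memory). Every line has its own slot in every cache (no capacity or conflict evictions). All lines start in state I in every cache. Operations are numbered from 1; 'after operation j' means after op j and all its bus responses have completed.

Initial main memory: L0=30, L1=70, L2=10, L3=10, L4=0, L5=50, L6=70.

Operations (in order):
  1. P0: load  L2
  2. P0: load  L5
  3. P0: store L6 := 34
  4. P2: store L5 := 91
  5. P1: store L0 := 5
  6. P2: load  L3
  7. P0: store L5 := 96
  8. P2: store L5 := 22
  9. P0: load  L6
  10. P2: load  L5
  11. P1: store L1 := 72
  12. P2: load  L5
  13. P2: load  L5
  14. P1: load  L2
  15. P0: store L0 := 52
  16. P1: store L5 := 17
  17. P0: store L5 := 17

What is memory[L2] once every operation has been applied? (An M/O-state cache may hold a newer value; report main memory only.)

1. P0: load  L2  bus=[BusRd]  L2: P0=E P1=I P2=I  mem[L2]=10
2. P0: load  L5  bus=[BusRd]  L5: P0=E P1=I P2=I  mem[L5]=50
3. P0: store L6 := 34  bus=[BusRdX]  L6: P0=M P1=I P2=I  mem[L6]=70
4. P2: store L5 := 91  bus=[BusRdX]  L5: P0=I P1=I P2=M  mem[L5]=50
5. P1: store L0 := 5  bus=[BusRdX]  L0: P0=I P1=M P2=I  mem[L0]=30
6. P2: load  L3  bus=[BusRd]  L3: P0=I P1=I P2=E  mem[L3]=10
7. P0: store L5 := 96  bus=[BusRdX,Flush]  L5: P0=M P1=I P2=I  mem[L5]=91
8. P2: store L5 := 22  bus=[BusRdX,Flush]  L5: P0=I P1=I P2=M  mem[L5]=96
9. P0: load  L6  bus=[-]  L6: P0=M P1=I P2=I  mem[L6]=70
10. P2: load  L5  bus=[-]  L5: P0=I P1=I P2=M  mem[L5]=96
11. P1: store L1 := 72  bus=[BusRdX]  L1: P0=I P1=M P2=I  mem[L1]=70
12. P2: load  L5  bus=[-]  L5: P0=I P1=I P2=M  mem[L5]=96
13. P2: load  L5  bus=[-]  L5: P0=I P1=I P2=M  mem[L5]=96
14. P1: load  L2  bus=[BusRd]  L2: P0=S P1=S P2=I  mem[L2]=10
15. P0: store L0 := 52  bus=[BusRdX,Flush]  L0: P0=M P1=I P2=I  mem[L0]=5
16. P1: store L5 := 17  bus=[BusRdX,Flush]  L5: P0=I P1=M P2=I  mem[L5]=22
17. P0: store L5 := 17  bus=[BusRdX,Flush]  L5: P0=M P1=I P2=I  mem[L5]=17

memory[L2] = 10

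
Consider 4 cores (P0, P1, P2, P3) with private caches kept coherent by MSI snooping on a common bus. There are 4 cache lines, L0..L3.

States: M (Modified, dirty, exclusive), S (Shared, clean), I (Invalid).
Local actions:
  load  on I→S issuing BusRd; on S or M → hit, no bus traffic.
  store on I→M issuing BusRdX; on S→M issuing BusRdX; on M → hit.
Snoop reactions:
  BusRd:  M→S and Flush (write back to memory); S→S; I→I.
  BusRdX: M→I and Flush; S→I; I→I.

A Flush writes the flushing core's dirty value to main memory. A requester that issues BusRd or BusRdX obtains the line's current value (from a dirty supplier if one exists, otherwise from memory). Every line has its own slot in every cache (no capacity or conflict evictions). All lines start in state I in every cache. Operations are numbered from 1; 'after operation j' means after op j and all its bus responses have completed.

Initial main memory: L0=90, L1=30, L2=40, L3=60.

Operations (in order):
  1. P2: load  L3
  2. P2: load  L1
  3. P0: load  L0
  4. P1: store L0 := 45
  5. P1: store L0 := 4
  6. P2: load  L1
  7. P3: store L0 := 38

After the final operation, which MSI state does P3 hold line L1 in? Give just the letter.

state = I

  op1 P2: load  L3 → I/I/S/I on L3; bus BusRd; mem=60
  op2 P2: load  L1 → I/I/S/I on L1; bus BusRd; mem=30
  op3 P0: load  L0 → S/I/I/I on L0; bus BusRd; mem=90
  op4 P1: store L0 := 45 → I/M/I/I on L0; bus BusRdX; mem=90
  op5 P1: store L0 := 4 → I/M/I/I on L0; bus (none); mem=90
  op6 P2: load  L1 → I/I/S/I on L1; bus (none); mem=30
  op7 P3: store L0 := 38 → I/I/I/M on L0; bus BusRdX Flush; mem=4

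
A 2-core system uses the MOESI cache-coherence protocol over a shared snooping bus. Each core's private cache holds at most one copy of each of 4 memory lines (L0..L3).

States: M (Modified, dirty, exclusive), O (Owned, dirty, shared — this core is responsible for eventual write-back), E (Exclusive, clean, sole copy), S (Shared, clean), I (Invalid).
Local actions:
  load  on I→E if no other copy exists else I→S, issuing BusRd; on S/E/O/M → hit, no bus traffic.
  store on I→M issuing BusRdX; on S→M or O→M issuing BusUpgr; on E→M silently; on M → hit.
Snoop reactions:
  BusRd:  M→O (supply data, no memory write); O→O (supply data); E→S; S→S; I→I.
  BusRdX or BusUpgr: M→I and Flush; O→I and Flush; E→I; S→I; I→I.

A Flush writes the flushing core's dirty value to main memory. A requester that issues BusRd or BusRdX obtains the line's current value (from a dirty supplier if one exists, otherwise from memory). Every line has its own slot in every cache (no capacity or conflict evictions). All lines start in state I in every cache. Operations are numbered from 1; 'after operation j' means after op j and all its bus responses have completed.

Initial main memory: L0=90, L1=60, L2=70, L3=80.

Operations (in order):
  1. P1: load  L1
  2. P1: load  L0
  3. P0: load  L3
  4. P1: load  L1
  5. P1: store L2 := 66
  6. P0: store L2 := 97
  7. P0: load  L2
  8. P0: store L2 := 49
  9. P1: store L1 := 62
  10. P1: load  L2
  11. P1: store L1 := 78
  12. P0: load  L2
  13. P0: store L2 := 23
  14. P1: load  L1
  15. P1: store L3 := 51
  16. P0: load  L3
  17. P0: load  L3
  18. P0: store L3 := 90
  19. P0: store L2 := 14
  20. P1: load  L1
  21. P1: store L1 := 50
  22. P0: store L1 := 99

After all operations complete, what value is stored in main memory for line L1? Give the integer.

memory[L1] = 50

step 1: P1: load  L1  ⟶  IE  (L1)  txn=BusRd  M[L1]=60
step 2: P1: load  L0  ⟶  IE  (L0)  txn=BusRd  M[L0]=90
step 3: P0: load  L3  ⟶  EI  (L3)  txn=BusRd  M[L3]=80
step 4: P1: load  L1  ⟶  IE  (L1)  txn=∅  M[L1]=60
step 5: P1: store L2 := 66  ⟶  IM  (L2)  txn=BusRdX  M[L2]=70
step 6: P0: store L2 := 97  ⟶  MI  (L2)  txn=BusRdX+Flush  M[L2]=66
step 7: P0: load  L2  ⟶  MI  (L2)  txn=∅  M[L2]=66
step 8: P0: store L2 := 49  ⟶  MI  (L2)  txn=∅  M[L2]=66
step 9: P1: store L1 := 62  ⟶  IM  (L1)  txn=∅  M[L1]=60
step 10: P1: load  L2  ⟶  OS  (L2)  txn=BusRd  M[L2]=66
step 11: P1: store L1 := 78  ⟶  IM  (L1)  txn=∅  M[L1]=60
step 12: P0: load  L2  ⟶  OS  (L2)  txn=∅  M[L2]=66
step 13: P0: store L2 := 23  ⟶  MI  (L2)  txn=BusUpgr  M[L2]=66
step 14: P1: load  L1  ⟶  IM  (L1)  txn=∅  M[L1]=60
step 15: P1: store L3 := 51  ⟶  IM  (L3)  txn=BusRdX  M[L3]=80
step 16: P0: load  L3  ⟶  SO  (L3)  txn=BusRd  M[L3]=80
step 17: P0: load  L3  ⟶  SO  (L3)  txn=∅  M[L3]=80
step 18: P0: store L3 := 90  ⟶  MI  (L3)  txn=BusUpgr+Flush  M[L3]=51
step 19: P0: store L2 := 14  ⟶  MI  (L2)  txn=∅  M[L2]=66
step 20: P1: load  L1  ⟶  IM  (L1)  txn=∅  M[L1]=60
step 21: P1: store L1 := 50  ⟶  IM  (L1)  txn=∅  M[L1]=60
step 22: P0: store L1 := 99  ⟶  MI  (L1)  txn=BusRdX+Flush  M[L1]=50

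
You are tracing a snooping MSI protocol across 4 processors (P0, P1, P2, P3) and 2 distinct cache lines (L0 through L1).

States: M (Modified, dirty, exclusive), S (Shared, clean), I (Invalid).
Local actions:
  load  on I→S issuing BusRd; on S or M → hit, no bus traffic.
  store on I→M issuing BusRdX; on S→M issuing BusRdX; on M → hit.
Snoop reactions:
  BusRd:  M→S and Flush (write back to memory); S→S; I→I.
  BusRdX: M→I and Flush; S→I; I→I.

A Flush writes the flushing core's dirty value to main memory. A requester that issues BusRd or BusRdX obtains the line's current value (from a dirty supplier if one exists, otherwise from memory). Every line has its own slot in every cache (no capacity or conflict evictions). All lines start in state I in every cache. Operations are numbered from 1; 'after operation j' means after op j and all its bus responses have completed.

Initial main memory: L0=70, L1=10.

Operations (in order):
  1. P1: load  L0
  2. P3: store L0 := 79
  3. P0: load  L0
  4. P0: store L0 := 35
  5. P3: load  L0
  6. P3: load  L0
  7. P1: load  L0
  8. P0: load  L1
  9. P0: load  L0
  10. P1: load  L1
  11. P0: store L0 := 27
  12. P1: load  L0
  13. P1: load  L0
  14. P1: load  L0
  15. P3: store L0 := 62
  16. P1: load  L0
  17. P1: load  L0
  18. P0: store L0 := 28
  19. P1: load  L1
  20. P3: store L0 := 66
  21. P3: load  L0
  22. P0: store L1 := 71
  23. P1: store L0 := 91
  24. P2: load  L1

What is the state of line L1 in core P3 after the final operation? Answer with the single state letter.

step 1: P1: load  L0  ⟶  ISII  (L0)  txn=BusRd  M[L0]=70
step 2: P3: store L0 := 79  ⟶  IIIM  (L0)  txn=BusRdX  M[L0]=70
step 3: P0: load  L0  ⟶  SIIS  (L0)  txn=BusRd+Flush  M[L0]=79
step 4: P0: store L0 := 35  ⟶  MIII  (L0)  txn=BusRdX  M[L0]=79
step 5: P3: load  L0  ⟶  SIIS  (L0)  txn=BusRd+Flush  M[L0]=35
step 6: P3: load  L0  ⟶  SIIS  (L0)  txn=∅  M[L0]=35
step 7: P1: load  L0  ⟶  SSIS  (L0)  txn=BusRd  M[L0]=35
step 8: P0: load  L1  ⟶  SIII  (L1)  txn=BusRd  M[L1]=10
step 9: P0: load  L0  ⟶  SSIS  (L0)  txn=∅  M[L0]=35
step 10: P1: load  L1  ⟶  SSII  (L1)  txn=BusRd  M[L1]=10
step 11: P0: store L0 := 27  ⟶  MIII  (L0)  txn=BusRdX  M[L0]=35
step 12: P1: load  L0  ⟶  SSII  (L0)  txn=BusRd+Flush  M[L0]=27
step 13: P1: load  L0  ⟶  SSII  (L0)  txn=∅  M[L0]=27
step 14: P1: load  L0  ⟶  SSII  (L0)  txn=∅  M[L0]=27
step 15: P3: store L0 := 62  ⟶  IIIM  (L0)  txn=BusRdX  M[L0]=27
step 16: P1: load  L0  ⟶  ISIS  (L0)  txn=BusRd+Flush  M[L0]=62
step 17: P1: load  L0  ⟶  ISIS  (L0)  txn=∅  M[L0]=62
step 18: P0: store L0 := 28  ⟶  MIII  (L0)  txn=BusRdX  M[L0]=62
step 19: P1: load  L1  ⟶  SSII  (L1)  txn=∅  M[L1]=10
step 20: P3: store L0 := 66  ⟶  IIIM  (L0)  txn=BusRdX+Flush  M[L0]=28
step 21: P3: load  L0  ⟶  IIIM  (L0)  txn=∅  M[L0]=28
step 22: P0: store L1 := 71  ⟶  MIII  (L1)  txn=BusRdX  M[L1]=10
step 23: P1: store L0 := 91  ⟶  IMII  (L0)  txn=BusRdX+Flush  M[L0]=66
step 24: P2: load  L1  ⟶  SISI  (L1)  txn=BusRd+Flush  M[L1]=71

state = I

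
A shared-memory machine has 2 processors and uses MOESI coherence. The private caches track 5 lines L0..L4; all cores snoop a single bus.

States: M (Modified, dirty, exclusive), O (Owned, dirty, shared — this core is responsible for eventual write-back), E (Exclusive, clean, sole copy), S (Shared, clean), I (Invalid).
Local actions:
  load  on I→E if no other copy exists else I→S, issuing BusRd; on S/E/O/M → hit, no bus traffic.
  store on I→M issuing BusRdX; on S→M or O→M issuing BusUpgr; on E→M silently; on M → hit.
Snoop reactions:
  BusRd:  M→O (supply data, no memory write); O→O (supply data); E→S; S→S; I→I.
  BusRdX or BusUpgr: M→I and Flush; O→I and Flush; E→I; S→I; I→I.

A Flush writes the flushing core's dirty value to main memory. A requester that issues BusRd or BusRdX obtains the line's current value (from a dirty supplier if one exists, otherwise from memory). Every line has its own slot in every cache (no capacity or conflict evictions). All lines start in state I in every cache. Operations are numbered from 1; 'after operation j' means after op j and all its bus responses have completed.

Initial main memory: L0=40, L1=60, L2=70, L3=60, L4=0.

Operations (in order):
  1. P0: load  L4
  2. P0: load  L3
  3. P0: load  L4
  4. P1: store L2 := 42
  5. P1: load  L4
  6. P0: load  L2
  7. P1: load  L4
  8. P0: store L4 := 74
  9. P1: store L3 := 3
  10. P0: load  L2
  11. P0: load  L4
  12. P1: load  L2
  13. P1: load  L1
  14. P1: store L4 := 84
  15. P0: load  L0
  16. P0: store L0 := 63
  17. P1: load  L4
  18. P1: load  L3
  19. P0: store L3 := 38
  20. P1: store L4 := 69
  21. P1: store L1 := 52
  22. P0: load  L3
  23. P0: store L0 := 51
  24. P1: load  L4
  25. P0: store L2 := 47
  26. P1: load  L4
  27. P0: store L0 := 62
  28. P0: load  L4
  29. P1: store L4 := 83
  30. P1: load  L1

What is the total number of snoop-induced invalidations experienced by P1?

invalidations = 3

  op1 P0: load  L4 → E/I on L4; bus BusRd; mem=0
  op2 P0: load  L3 → E/I on L3; bus BusRd; mem=60
  op3 P0: load  L4 → E/I on L4; bus (none); mem=0
  op4 P1: store L2 := 42 → I/M on L2; bus BusRdX; mem=70
  op5 P1: load  L4 → S/S on L4; bus BusRd; mem=0
  op6 P0: load  L2 → S/O on L2; bus BusRd; mem=70
  op7 P1: load  L4 → S/S on L4; bus (none); mem=0
  op8 P0: store L4 := 74 → M/I on L4; bus BusUpgr; mem=0
  op9 P1: store L3 := 3 → I/M on L3; bus BusRdX; mem=60
  op10 P0: load  L2 → S/O on L2; bus (none); mem=70
  op11 P0: load  L4 → M/I on L4; bus (none); mem=0
  op12 P1: load  L2 → S/O on L2; bus (none); mem=70
  op13 P1: load  L1 → I/E on L1; bus BusRd; mem=60
  op14 P1: store L4 := 84 → I/M on L4; bus BusRdX Flush; mem=74
  op15 P0: load  L0 → E/I on L0; bus BusRd; mem=40
  op16 P0: store L0 := 63 → M/I on L0; bus (none); mem=40
  op17 P1: load  L4 → I/M on L4; bus (none); mem=74
  op18 P1: load  L3 → I/M on L3; bus (none); mem=60
  op19 P0: store L3 := 38 → M/I on L3; bus BusRdX Flush; mem=3
  op20 P1: store L4 := 69 → I/M on L4; bus (none); mem=74
  op21 P1: store L1 := 52 → I/M on L1; bus (none); mem=60
  op22 P0: load  L3 → M/I on L3; bus (none); mem=3
  op23 P0: store L0 := 51 → M/I on L0; bus (none); mem=40
  op24 P1: load  L4 → I/M on L4; bus (none); mem=74
  op25 P0: store L2 := 47 → M/I on L2; bus BusUpgr Flush; mem=42
  op26 P1: load  L4 → I/M on L4; bus (none); mem=74
  op27 P0: store L0 := 62 → M/I on L0; bus (none); mem=40
  op28 P0: load  L4 → S/O on L4; bus BusRd; mem=74
  op29 P1: store L4 := 83 → I/M on L4; bus BusUpgr; mem=74
  op30 P1: load  L1 → I/M on L1; bus (none); mem=60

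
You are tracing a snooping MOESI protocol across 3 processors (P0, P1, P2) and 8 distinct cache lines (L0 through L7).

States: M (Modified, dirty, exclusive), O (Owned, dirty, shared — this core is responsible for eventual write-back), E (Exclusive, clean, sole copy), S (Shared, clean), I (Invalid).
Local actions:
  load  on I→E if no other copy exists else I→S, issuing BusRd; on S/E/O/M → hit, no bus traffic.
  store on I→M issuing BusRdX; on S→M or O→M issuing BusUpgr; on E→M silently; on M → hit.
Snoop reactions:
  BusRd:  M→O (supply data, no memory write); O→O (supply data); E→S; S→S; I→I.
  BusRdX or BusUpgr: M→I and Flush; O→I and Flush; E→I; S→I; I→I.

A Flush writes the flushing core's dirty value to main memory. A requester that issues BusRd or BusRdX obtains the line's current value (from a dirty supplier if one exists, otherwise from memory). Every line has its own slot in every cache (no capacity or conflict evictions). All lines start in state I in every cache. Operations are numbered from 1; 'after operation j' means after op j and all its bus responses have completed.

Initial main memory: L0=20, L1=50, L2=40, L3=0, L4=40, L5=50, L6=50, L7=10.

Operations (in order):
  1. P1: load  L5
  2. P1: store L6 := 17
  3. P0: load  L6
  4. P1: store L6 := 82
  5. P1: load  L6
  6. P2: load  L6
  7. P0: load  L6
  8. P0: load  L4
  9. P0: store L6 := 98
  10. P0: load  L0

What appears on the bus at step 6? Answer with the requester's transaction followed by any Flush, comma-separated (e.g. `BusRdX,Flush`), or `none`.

  op1 P1: load  L5 → I/E/I on L5; bus BusRd; mem=50
  op2 P1: store L6 := 17 → I/M/I on L6; bus BusRdX; mem=50
  op3 P0: load  L6 → S/O/I on L6; bus BusRd; mem=50
  op4 P1: store L6 := 82 → I/M/I on L6; bus BusUpgr; mem=50
  op5 P1: load  L6 → I/M/I on L6; bus (none); mem=50
  op6 P2: load  L6 → I/O/S on L6; bus BusRd; mem=50
  op7 P0: load  L6 → S/O/S on L6; bus BusRd; mem=50
  op8 P0: load  L4 → E/I/I on L4; bus BusRd; mem=40
  op9 P0: store L6 := 98 → M/I/I on L6; bus BusUpgr Flush; mem=82
  op10 P0: load  L0 → E/I/I on L0; bus BusRd; mem=20

bus = BusRd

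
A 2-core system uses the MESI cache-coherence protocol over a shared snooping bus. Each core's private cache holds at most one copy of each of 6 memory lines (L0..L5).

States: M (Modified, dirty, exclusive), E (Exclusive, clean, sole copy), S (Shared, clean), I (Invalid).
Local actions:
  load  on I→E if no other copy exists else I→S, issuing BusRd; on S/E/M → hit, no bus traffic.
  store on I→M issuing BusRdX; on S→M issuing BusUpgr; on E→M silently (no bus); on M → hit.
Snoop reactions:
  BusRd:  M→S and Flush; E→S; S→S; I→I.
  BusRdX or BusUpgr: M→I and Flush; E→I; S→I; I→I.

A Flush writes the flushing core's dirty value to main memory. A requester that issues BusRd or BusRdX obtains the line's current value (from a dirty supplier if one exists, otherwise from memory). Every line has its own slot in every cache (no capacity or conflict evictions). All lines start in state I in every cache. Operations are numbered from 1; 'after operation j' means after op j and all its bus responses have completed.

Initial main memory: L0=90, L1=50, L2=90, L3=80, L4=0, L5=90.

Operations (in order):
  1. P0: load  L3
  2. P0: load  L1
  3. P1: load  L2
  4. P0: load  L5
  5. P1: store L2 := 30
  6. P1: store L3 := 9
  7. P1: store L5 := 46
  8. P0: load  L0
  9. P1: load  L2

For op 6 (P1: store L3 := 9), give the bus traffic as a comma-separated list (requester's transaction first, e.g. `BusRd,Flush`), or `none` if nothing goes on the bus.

bus = BusRdX

1. P0: load  L3  bus=[BusRd]  L3: P0=E P1=I  mem[L3]=80
2. P0: load  L1  bus=[BusRd]  L1: P0=E P1=I  mem[L1]=50
3. P1: load  L2  bus=[BusRd]  L2: P0=I P1=E  mem[L2]=90
4. P0: load  L5  bus=[BusRd]  L5: P0=E P1=I  mem[L5]=90
5. P1: store L2 := 30  bus=[-]  L2: P0=I P1=M  mem[L2]=90
6. P1: store L3 := 9  bus=[BusRdX]  L3: P0=I P1=M  mem[L3]=80
7. P1: store L5 := 46  bus=[BusRdX]  L5: P0=I P1=M  mem[L5]=90
8. P0: load  L0  bus=[BusRd]  L0: P0=E P1=I  mem[L0]=90
9. P1: load  L2  bus=[-]  L2: P0=I P1=M  mem[L2]=90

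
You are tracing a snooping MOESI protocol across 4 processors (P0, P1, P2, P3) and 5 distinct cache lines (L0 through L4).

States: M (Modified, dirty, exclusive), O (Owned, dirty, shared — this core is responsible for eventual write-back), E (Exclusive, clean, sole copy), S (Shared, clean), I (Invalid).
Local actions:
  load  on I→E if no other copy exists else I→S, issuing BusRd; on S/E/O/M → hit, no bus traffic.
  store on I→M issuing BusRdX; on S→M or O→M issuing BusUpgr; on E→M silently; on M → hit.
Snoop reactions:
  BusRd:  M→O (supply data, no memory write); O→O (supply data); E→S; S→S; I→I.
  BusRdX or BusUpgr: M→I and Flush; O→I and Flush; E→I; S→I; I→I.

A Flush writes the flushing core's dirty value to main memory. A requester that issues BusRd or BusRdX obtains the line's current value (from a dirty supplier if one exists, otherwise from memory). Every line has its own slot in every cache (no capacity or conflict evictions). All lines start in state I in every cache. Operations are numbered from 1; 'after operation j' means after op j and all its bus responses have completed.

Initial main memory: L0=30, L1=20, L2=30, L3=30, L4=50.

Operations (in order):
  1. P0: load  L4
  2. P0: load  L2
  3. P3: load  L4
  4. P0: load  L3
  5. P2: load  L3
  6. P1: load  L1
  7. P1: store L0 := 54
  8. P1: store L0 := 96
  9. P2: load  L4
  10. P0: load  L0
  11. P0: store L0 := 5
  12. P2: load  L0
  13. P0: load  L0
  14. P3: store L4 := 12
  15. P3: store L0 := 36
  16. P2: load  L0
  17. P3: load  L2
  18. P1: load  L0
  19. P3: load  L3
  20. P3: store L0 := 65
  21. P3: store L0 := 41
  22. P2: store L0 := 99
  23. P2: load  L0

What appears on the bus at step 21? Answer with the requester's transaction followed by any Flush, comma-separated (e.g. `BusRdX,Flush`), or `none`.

step 1: P0: load  L4  ⟶  EIII  (L4)  txn=BusRd  M[L4]=50
step 2: P0: load  L2  ⟶  EIII  (L2)  txn=BusRd  M[L2]=30
step 3: P3: load  L4  ⟶  SIIS  (L4)  txn=BusRd  M[L4]=50
step 4: P0: load  L3  ⟶  EIII  (L3)  txn=BusRd  M[L3]=30
step 5: P2: load  L3  ⟶  SISI  (L3)  txn=BusRd  M[L3]=30
step 6: P1: load  L1  ⟶  IEII  (L1)  txn=BusRd  M[L1]=20
step 7: P1: store L0 := 54  ⟶  IMII  (L0)  txn=BusRdX  M[L0]=30
step 8: P1: store L0 := 96  ⟶  IMII  (L0)  txn=∅  M[L0]=30
step 9: P2: load  L4  ⟶  SISS  (L4)  txn=BusRd  M[L4]=50
step 10: P0: load  L0  ⟶  SOII  (L0)  txn=BusRd  M[L0]=30
step 11: P0: store L0 := 5  ⟶  MIII  (L0)  txn=BusUpgr+Flush  M[L0]=96
step 12: P2: load  L0  ⟶  OISI  (L0)  txn=BusRd  M[L0]=96
step 13: P0: load  L0  ⟶  OISI  (L0)  txn=∅  M[L0]=96
step 14: P3: store L4 := 12  ⟶  IIIM  (L4)  txn=BusUpgr  M[L4]=50
step 15: P3: store L0 := 36  ⟶  IIIM  (L0)  txn=BusRdX+Flush  M[L0]=5
step 16: P2: load  L0  ⟶  IISO  (L0)  txn=BusRd  M[L0]=5
step 17: P3: load  L2  ⟶  SIIS  (L2)  txn=BusRd  M[L2]=30
step 18: P1: load  L0  ⟶  ISSO  (L0)  txn=BusRd  M[L0]=5
step 19: P3: load  L3  ⟶  SISS  (L3)  txn=BusRd  M[L3]=30
step 20: P3: store L0 := 65  ⟶  IIIM  (L0)  txn=BusUpgr  M[L0]=5
step 21: P3: store L0 := 41  ⟶  IIIM  (L0)  txn=∅  M[L0]=5
step 22: P2: store L0 := 99  ⟶  IIMI  (L0)  txn=BusRdX+Flush  M[L0]=41
step 23: P2: load  L0  ⟶  IIMI  (L0)  txn=∅  M[L0]=41

bus = none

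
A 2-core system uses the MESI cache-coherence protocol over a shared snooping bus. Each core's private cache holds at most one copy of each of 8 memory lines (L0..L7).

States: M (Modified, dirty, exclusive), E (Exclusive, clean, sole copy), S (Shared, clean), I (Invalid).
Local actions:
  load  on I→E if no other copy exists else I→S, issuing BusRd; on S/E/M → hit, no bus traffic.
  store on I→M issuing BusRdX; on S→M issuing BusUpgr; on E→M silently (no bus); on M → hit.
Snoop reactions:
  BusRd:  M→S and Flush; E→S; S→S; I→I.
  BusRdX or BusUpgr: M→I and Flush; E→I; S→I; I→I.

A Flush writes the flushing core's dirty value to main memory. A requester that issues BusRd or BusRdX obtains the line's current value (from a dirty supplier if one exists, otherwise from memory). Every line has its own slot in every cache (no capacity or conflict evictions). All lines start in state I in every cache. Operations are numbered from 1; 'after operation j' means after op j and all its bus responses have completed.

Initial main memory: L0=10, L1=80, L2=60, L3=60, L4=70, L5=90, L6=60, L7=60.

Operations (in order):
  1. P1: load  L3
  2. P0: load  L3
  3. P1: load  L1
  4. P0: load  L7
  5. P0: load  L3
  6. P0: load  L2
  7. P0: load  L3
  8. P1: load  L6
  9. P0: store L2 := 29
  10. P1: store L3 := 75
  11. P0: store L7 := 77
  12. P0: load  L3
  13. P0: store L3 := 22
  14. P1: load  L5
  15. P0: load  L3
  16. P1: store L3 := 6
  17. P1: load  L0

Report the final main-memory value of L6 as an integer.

1. P1: load  L3  bus=[BusRd]  L3: P0=I P1=E  mem[L3]=60
2. P0: load  L3  bus=[BusRd]  L3: P0=S P1=S  mem[L3]=60
3. P1: load  L1  bus=[BusRd]  L1: P0=I P1=E  mem[L1]=80
4. P0: load  L7  bus=[BusRd]  L7: P0=E P1=I  mem[L7]=60
5. P0: load  L3  bus=[-]  L3: P0=S P1=S  mem[L3]=60
6. P0: load  L2  bus=[BusRd]  L2: P0=E P1=I  mem[L2]=60
7. P0: load  L3  bus=[-]  L3: P0=S P1=S  mem[L3]=60
8. P1: load  L6  bus=[BusRd]  L6: P0=I P1=E  mem[L6]=60
9. P0: store L2 := 29  bus=[-]  L2: P0=M P1=I  mem[L2]=60
10. P1: store L3 := 75  bus=[BusUpgr]  L3: P0=I P1=M  mem[L3]=60
11. P0: store L7 := 77  bus=[-]  L7: P0=M P1=I  mem[L7]=60
12. P0: load  L3  bus=[BusRd,Flush]  L3: P0=S P1=S  mem[L3]=75
13. P0: store L3 := 22  bus=[BusUpgr]  L3: P0=M P1=I  mem[L3]=75
14. P1: load  L5  bus=[BusRd]  L5: P0=I P1=E  mem[L5]=90
15. P0: load  L3  bus=[-]  L3: P0=M P1=I  mem[L3]=75
16. P1: store L3 := 6  bus=[BusRdX,Flush]  L3: P0=I P1=M  mem[L3]=22
17. P1: load  L0  bus=[BusRd]  L0: P0=I P1=E  mem[L0]=10

memory[L6] = 60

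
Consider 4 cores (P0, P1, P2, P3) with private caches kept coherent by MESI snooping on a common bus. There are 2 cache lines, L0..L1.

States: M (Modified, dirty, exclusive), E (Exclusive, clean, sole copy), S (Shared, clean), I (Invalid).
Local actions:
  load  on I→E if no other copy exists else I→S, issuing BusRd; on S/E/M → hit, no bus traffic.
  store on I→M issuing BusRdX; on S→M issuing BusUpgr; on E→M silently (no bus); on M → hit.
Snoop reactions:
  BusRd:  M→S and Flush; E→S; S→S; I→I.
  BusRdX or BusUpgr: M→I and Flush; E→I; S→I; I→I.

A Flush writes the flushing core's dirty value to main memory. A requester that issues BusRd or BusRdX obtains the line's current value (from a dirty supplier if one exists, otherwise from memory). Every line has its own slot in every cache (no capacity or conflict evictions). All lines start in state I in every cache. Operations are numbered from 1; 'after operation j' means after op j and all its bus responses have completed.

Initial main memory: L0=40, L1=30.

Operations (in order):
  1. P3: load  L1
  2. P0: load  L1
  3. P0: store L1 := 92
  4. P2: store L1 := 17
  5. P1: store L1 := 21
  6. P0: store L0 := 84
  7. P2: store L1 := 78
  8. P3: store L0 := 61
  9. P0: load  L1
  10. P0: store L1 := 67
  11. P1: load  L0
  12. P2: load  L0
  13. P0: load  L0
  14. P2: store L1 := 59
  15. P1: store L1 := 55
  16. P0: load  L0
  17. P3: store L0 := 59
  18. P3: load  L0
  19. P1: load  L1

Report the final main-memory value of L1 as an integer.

  op1 P3: load  L1 → I/I/I/E on L1; bus BusRd; mem=30
  op2 P0: load  L1 → S/I/I/S on L1; bus BusRd; mem=30
  op3 P0: store L1 := 92 → M/I/I/I on L1; bus BusUpgr; mem=30
  op4 P2: store L1 := 17 → I/I/M/I on L1; bus BusRdX Flush; mem=92
  op5 P1: store L1 := 21 → I/M/I/I on L1; bus BusRdX Flush; mem=17
  op6 P0: store L0 := 84 → M/I/I/I on L0; bus BusRdX; mem=40
  op7 P2: store L1 := 78 → I/I/M/I on L1; bus BusRdX Flush; mem=21
  op8 P3: store L0 := 61 → I/I/I/M on L0; bus BusRdX Flush; mem=84
  op9 P0: load  L1 → S/I/S/I on L1; bus BusRd Flush; mem=78
  op10 P0: store L1 := 67 → M/I/I/I on L1; bus BusUpgr; mem=78
  op11 P1: load  L0 → I/S/I/S on L0; bus BusRd Flush; mem=61
  op12 P2: load  L0 → I/S/S/S on L0; bus BusRd; mem=61
  op13 P0: load  L0 → S/S/S/S on L0; bus BusRd; mem=61
  op14 P2: store L1 := 59 → I/I/M/I on L1; bus BusRdX Flush; mem=67
  op15 P1: store L1 := 55 → I/M/I/I on L1; bus BusRdX Flush; mem=59
  op16 P0: load  L0 → S/S/S/S on L0; bus (none); mem=61
  op17 P3: store L0 := 59 → I/I/I/M on L0; bus BusUpgr; mem=61
  op18 P3: load  L0 → I/I/I/M on L0; bus (none); mem=61
  op19 P1: load  L1 → I/M/I/I on L1; bus (none); mem=59

memory[L1] = 59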